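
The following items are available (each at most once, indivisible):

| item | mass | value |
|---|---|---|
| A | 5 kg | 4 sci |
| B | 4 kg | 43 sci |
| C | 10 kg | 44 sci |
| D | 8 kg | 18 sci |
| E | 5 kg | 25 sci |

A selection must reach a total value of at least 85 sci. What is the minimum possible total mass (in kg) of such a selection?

Subsets with value ≥ 85, sorted by total mass:
- B+C: mass 14, value 87
- B+D+E: mass 17, value 86
- B+C+E: mass 19, value 112
Minimum mass: 14 kg.

14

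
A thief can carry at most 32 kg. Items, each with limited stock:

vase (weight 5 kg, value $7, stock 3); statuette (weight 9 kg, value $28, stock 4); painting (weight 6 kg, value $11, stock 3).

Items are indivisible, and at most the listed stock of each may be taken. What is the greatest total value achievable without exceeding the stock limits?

$91

Best selections within weight 32 and stock limits:
- 1×vase + 3×statuette: weight 32, value 91
- 3×statuette: weight 27, value 84
- 2×statuette + 2×painting: weight 30, value 78
Best: $91.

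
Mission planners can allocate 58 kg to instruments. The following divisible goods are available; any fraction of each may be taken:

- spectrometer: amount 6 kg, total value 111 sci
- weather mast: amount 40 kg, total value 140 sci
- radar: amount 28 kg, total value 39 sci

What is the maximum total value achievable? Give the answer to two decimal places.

Take in order of value per unit:
- spectrometer (111/6 per unit): all 6 → value 111, running total 111.00
- weather mast (140/40 per unit): all 40 → value 140, running total 251.00
- radar (39/28 per unit): 12 of 28 → value 12×39/28 = 16.7143, running total 267.71
Total 267.71.

267.71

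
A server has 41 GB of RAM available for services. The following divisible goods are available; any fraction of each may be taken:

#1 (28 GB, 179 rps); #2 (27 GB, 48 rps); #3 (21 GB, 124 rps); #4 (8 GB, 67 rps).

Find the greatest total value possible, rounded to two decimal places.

Take in order of value per unit:
- #4 (67/8 per unit): all 8 → value 67, running total 67.00
- #1 (179/28 per unit): all 28 → value 179, running total 246.00
- #3 (124/21 per unit): 5 of 21 → value 5×124/21 = 29.5238, running total 275.52
Total 275.52.

275.52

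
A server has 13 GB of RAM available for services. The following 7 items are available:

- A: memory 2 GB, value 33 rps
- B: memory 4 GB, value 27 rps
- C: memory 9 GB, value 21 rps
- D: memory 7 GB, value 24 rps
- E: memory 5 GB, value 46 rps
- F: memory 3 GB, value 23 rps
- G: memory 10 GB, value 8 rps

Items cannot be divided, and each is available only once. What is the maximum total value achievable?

This is a 0/1 knapsack; check combinations near the capacity.
- A+B+E: memory 2+4+5=11, value 33+27+46=106
- A+E+F: memory 2+5+3=10, value 33+46+23=102
- B+E+F: memory 4+5+3=12, value 27+46+23=96
- A+B+D: memory 2+4+7=13, value 33+27+24=84
Best: 106 rps.

106 rps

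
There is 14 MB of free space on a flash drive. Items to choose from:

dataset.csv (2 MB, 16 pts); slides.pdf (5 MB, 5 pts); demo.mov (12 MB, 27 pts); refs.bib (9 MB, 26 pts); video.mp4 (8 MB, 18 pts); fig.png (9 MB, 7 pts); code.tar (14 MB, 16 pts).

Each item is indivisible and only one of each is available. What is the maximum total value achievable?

This is a 0/1 knapsack; check combinations near the capacity.
- dataset.csv+demo.mov: size 2+12=14, value 16+27=43
- dataset.csv+refs.bib: size 2+9=11, value 16+26=42
- dataset.csv+video.mp4: size 2+8=10, value 16+18=34
- slides.pdf+refs.bib: size 5+9=14, value 5+26=31
Best: 43 pts.

43 pts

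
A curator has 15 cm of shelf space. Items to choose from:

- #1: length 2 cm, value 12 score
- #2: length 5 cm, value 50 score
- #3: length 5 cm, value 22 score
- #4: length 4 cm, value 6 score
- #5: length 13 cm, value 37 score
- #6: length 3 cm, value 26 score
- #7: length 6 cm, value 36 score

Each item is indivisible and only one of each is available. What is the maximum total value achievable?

Check high-value combinations within 15 cm:
- #2+#6+#7: length 5+3+6=14, value 50+26+36=112
- #1+#2+#3+#6: length 2+5+5+3=15, value 12+50+22+26=110
- #2+#3+#6: length 5+5+3=13, value 50+22+26=98
Best: 112 score.

112 score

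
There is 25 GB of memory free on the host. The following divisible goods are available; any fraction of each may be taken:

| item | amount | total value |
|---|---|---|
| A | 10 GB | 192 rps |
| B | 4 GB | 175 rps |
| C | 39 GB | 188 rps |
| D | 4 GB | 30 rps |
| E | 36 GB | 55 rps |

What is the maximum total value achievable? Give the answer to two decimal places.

Take in order of value per unit:
- B (175/4 per unit): all 4 → value 175, running total 175.00
- A (192/10 per unit): all 10 → value 192, running total 367.00
- D (30/4 per unit): all 4 → value 30, running total 397.00
- C (188/39 per unit): 7 of 39 → value 7×188/39 = 33.7436, running total 430.74
Total 430.74.

430.74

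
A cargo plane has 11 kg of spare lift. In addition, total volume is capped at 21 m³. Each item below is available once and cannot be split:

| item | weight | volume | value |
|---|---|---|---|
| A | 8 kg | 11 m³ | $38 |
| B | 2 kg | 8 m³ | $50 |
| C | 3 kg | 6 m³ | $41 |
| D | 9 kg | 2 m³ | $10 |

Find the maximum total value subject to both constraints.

$91

Feasible sets respecting both limits:
- B+C: weight 5, volume 14, value 91
- A+B: weight 10, volume 19, value 88
- A+C: weight 11, volume 17, value 79
Best: $91.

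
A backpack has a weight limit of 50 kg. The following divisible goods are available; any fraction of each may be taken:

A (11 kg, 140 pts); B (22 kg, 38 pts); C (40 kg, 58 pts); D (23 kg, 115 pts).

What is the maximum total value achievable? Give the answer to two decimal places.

Take in order of value per unit:
- A (140/11 per unit): all 11 → value 140, running total 140.00
- D (115/23 per unit): all 23 → value 115, running total 255.00
- B (38/22 per unit): 16 of 22 → value 16×38/22 = 27.6364, running total 282.64
Total 282.64.

282.64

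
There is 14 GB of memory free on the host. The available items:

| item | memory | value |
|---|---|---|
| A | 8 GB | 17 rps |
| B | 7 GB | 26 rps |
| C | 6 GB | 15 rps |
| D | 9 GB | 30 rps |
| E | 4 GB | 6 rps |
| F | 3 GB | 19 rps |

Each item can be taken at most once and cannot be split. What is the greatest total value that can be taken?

51 rps

Check high-value combinations within 14 GB:
- B+E+F: memory 7+4+3=14, value 26+6+19=51
- D+F: memory 9+3=12, value 30+19=49
- B+F: memory 7+3=10, value 26+19=45
- B+C: memory 7+6=13, value 26+15=41
Best: 51 rps.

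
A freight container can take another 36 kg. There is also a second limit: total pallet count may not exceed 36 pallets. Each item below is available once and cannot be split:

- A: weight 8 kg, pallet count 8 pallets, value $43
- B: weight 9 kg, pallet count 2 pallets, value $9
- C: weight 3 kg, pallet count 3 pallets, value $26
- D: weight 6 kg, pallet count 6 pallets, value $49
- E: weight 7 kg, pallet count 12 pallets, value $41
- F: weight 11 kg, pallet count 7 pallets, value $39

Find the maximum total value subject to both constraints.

Feasible sets respecting both limits:
- A+C+D+E+F: weight 35, pallet count 36, value 198
- A+D+E+F: weight 32, pallet count 33, value 172
- A+B+C+D+E: weight 33, pallet count 31, value 168
- B+C+D+E+F: weight 36, pallet count 30, value 164
Best: $198.

$198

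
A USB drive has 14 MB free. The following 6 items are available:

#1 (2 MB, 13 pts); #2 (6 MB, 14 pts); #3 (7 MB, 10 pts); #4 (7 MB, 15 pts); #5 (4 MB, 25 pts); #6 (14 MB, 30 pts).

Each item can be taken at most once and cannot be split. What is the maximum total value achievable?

53 pts

This is a 0/1 knapsack; check combinations near the capacity.
- #1+#4+#5: size 2+7+4=13, value 13+15+25=53
- #1+#2+#5: size 2+6+4=12, value 13+14+25=52
- #1+#3+#5: size 2+7+4=13, value 13+10+25=48
Best: 53 pts.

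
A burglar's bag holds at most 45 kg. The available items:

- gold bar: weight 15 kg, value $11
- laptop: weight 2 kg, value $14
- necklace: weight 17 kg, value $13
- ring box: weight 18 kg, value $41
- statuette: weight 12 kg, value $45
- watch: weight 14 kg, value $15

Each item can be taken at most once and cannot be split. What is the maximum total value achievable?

$101

Check high-value combinations within 45 kg:
- ring box+statuette+watch: weight 18+12+14=44, value 41+45+15=101
- laptop+ring box+statuette: weight 2+18+12=32, value 14+41+45=100
- gold bar+ring box+statuette: weight 15+18+12=45, value 11+41+45=97
- laptop+necklace+statuette+watch: weight 2+17+12+14=45, value 14+13+45+15=87
Best: $101.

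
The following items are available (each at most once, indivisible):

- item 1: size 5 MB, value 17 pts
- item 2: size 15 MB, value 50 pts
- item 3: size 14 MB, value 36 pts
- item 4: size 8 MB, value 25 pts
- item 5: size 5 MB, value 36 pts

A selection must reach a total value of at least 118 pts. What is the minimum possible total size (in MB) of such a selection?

33

Subsets with value ≥ 118, sorted by total size:
- item 1+item 2+item 4+item 5: size 33, value 128
- item 2+item 3+item 5: size 34, value 122
- item 1+item 2+item 3+item 5: size 39, value 139
Minimum size: 33 MB.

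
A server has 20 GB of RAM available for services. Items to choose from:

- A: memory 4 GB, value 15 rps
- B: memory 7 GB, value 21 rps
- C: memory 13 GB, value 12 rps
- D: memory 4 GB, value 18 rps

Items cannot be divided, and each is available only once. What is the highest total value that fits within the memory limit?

Check high-value combinations within 20 GB:
- A+B+D: memory 4+7+4=15, value 15+21+18=54
- B+D: memory 7+4=11, value 21+18=39
- A+B: memory 4+7=11, value 15+21=36
- A+D: memory 4+4=8, value 15+18=33
Best: 54 rps.

54 rps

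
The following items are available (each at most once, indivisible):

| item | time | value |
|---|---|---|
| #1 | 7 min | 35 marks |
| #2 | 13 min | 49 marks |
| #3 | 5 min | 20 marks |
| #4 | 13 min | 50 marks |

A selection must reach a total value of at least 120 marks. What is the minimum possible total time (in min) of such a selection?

Subsets with value ≥ 120, sorted by total time:
- #1+#2+#4: time 33, value 134
- #1+#2+#3+#4: time 38, value 154
Minimum time: 33 min.

33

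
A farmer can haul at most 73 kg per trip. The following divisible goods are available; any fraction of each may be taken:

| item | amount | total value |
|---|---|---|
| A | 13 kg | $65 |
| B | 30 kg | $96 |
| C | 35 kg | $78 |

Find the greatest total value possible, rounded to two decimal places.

227.86

Take in order of value per unit:
- A (65/13 per unit): all 13 → value 65, running total 65.00
- B (96/30 per unit): all 30 → value 96, running total 161.00
- C (78/35 per unit): 30 of 35 → value 30×78/35 = 66.8571, running total 227.86
Total 227.86.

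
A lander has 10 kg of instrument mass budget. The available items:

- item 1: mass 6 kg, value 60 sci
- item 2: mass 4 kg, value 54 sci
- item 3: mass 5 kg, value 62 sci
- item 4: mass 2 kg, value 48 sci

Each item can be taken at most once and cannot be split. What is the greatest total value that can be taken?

Check high-value combinations within 10 kg:
- item 2+item 3: mass 4+5=9, value 54+62=116
- item 1+item 2: mass 6+4=10, value 60+54=114
- item 3+item 4: mass 5+2=7, value 62+48=110
- item 1+item 4: mass 6+2=8, value 60+48=108
- item 2+item 4: mass 4+2=6, value 54+48=102
Best: 116 sci.

116 sci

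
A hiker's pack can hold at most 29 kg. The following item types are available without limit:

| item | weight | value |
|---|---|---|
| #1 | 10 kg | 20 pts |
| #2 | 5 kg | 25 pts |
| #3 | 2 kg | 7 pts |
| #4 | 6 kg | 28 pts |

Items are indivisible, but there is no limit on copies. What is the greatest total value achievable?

Best value-per-unit is #2 at 25/5; filling with it alone gives 5×25 = 125.
Optimal mix: 5×#2 + 2×#3 → weight 29, value 139.

139 pts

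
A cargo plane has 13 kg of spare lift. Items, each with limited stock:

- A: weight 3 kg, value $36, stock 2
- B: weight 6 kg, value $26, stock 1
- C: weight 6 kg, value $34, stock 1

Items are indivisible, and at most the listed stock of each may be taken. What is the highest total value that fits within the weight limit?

$106

Best selections within weight 13 and stock limits:
- 2×A + 1×C: weight 12, value 106
- 2×A + 1×B: weight 12, value 98
Best: $106.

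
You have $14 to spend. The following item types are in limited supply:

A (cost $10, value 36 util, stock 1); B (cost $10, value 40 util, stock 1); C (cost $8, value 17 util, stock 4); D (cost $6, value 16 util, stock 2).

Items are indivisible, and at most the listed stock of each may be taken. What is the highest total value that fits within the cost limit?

Top feasible selections:
- 1×B: cost 10, value 40
- 1×A: cost 10, value 36
Best: 40 util.

40 util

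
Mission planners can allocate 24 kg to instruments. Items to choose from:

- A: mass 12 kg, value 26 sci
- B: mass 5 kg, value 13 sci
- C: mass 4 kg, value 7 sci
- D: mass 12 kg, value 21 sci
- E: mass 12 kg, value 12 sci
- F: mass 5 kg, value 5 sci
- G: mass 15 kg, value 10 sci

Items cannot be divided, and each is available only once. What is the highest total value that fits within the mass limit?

This is a 0/1 knapsack; check combinations near the capacity.
- A+D: mass 12+12=24, value 26+21=47
- A+B+C: mass 12+5+4=21, value 26+13+7=46
- A+B+F: mass 12+5+5=22, value 26+13+5=44
- B+C+D: mass 5+4+12=21, value 13+7+21=41
- A+B: mass 12+5=17, value 26+13=39
Best: 47 sci.

47 sci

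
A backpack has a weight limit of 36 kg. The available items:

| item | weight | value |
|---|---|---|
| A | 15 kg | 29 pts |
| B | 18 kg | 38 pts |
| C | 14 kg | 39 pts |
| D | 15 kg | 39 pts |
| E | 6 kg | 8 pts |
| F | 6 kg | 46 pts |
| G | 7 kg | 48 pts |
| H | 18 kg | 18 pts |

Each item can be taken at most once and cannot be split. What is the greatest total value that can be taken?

Check high-value combinations within 36 kg:
- C+E+F+G: weight 14+6+6+7=33, value 39+8+46+48=141
- D+E+F+G: weight 15+6+6+7=34, value 39+8+46+48=141
- C+F+G: weight 14+6+7=27, value 39+46+48=133
Best: 141 pts.

141 pts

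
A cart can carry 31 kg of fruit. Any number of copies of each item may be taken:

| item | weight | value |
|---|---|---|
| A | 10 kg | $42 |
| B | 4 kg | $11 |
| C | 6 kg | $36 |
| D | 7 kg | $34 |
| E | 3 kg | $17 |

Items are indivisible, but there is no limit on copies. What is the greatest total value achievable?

Best value-per-unit is C at 36/6, and filling with it alone uses weight 5×6=30. No mix of the others beats 5×36 = 180.

$180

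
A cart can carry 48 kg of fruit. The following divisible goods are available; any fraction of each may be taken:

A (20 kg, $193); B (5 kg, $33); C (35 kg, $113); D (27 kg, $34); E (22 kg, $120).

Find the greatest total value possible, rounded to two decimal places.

349.23

Take in order of value per unit:
- A (193/20 per unit): all 20 → value 193, running total 193.00
- B (33/5 per unit): all 5 → value 33, running total 226.00
- E (120/22 per unit): all 22 → value 120, running total 346.00
- C (113/35 per unit): 1 of 35 → value 1×113/35 = 3.2286, running total 349.23
Total 349.23.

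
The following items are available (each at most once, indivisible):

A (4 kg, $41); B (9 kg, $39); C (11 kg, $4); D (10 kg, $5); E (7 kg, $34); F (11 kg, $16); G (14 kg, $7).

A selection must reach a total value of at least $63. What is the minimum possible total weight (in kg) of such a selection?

11

Subsets with value ≥ 63, sorted by total weight:
- A+E: weight 11, value 75
- A+B: weight 13, value 80
- B+E: weight 16, value 73
- A+B+E: weight 20, value 114
Minimum weight: 11 kg.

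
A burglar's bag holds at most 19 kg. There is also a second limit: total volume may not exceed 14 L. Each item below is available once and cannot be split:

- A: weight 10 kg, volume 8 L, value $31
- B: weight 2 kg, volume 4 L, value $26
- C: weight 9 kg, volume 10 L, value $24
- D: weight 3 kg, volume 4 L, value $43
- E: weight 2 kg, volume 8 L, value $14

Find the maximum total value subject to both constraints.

Feasible sets respecting both limits:
- A+D: weight 13, volume 12, value 74
- B+D: weight 5, volume 8, value 69
- C+D: weight 12, volume 14, value 67
Best: $74.

$74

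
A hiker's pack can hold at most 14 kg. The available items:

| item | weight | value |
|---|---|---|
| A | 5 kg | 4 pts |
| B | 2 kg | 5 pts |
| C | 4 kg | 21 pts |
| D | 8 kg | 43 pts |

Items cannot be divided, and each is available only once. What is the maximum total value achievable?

69 pts

Check high-value combinations within 14 kg:
- B+C+D: weight 2+4+8=14, value 5+21+43=69
- C+D: weight 4+8=12, value 21+43=64
- B+D: weight 2+8=10, value 5+43=48
Best: 69 pts.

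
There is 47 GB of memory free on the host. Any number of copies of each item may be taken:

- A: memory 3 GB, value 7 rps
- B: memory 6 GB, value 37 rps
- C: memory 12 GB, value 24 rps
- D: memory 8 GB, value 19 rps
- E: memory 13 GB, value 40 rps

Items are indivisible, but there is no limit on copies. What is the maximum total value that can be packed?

Best value-per-unit is B at 37/6; filling with it alone gives 7×37 = 259.
Optimal mix: 1×A + 7×B → memory 45, value 266.

266 rps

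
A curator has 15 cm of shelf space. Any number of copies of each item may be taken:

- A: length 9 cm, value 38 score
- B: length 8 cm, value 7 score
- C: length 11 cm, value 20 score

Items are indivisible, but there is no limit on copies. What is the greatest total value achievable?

Best value-per-unit is A at 38/9, and filling with it alone uses length 1×9=9. No mix of the others beats 1×38 = 38.

38 score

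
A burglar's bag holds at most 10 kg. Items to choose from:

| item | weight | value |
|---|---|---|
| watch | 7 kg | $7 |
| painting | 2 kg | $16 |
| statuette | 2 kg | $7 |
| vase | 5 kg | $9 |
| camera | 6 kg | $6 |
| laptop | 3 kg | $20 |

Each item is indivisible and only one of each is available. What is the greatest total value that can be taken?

$45

Check high-value combinations within 10 kg:
- painting+vase+laptop: weight 2+5+3=10, value 16+9+20=45
- painting+statuette+laptop: weight 2+2+3=7, value 16+7+20=43
- painting+laptop: weight 2+3=5, value 16+20=36
- statuette+vase+laptop: weight 2+5+3=10, value 7+9+20=36
- painting+statuette+vase: weight 2+2+5=9, value 16+7+9=32
Best: $45.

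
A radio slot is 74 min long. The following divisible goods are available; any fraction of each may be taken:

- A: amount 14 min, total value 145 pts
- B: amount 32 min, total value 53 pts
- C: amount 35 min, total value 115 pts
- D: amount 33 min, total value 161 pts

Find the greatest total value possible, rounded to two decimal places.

394.71

Take in order of value per unit:
- A (145/14 per unit): all 14 → value 145, running total 145.00
- D (161/33 per unit): all 33 → value 161, running total 306.00
- C (115/35 per unit): 27 of 35 → value 27×115/35 = 88.7143, running total 394.71
Total 394.71.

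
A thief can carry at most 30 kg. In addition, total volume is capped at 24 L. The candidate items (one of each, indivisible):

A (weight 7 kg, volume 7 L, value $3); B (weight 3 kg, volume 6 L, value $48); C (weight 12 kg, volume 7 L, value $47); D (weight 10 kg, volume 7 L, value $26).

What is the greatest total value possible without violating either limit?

$121

Feasible sets respecting both limits:
- B+C+D: weight 25, volume 20, value 121
- A+B+C: weight 22, volume 20, value 98
- B+C: weight 15, volume 13, value 95
- A+B+D: weight 20, volume 20, value 77
Best: $121.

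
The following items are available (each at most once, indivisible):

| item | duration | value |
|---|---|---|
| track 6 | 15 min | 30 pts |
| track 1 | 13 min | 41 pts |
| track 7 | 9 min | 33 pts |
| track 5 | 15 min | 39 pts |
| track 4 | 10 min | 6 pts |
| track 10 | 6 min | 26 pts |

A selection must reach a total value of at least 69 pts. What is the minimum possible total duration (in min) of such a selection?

22

Subsets with value ≥ 69, sorted by total duration:
- track 1+track 7: duration 22, value 74
- track 7+track 5: duration 24, value 72
Minimum duration: 22 min.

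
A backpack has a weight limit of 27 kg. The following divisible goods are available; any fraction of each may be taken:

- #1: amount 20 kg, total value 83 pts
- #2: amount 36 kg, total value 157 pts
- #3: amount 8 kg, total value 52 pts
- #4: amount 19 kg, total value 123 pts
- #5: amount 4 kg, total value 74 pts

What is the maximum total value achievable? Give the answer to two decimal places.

223.11

Take in order of value per unit:
- #5 (74/4 per unit): all 4 → value 74, running total 74.00
- #3 (52/8 per unit): all 8 → value 52, running total 126.00
- #4 (123/19 per unit): 15 of 19 → value 15×123/19 = 97.1053, running total 223.11
Total 223.11.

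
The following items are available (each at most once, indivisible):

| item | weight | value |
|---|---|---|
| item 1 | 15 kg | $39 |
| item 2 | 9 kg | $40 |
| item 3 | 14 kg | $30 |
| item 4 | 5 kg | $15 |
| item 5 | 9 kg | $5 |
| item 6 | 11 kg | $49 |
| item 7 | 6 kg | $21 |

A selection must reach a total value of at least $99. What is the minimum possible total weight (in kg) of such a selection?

Subsets with value ≥ 99, sorted by total weight:
- item 2+item 4+item 6: weight 25, value 104
- item 2+item 6+item 7: weight 26, value 110
- item 1+item 2+item 7: weight 30, value 100
- item 2+item 4+item 6+item 7: weight 31, value 125
Minimum weight: 25 kg.

25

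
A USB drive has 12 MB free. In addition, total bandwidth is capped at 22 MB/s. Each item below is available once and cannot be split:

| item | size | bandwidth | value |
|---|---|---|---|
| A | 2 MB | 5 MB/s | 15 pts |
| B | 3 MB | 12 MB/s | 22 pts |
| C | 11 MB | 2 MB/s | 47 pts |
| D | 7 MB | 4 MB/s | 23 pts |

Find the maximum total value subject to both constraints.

60 pts

Feasible sets respecting both limits:
- A+B+D: size 12, bandwidth 21, value 60
- C: size 11, bandwidth 2, value 47
- B+D: size 10, bandwidth 16, value 45
- A+D: size 9, bandwidth 9, value 38
Best: 60 pts.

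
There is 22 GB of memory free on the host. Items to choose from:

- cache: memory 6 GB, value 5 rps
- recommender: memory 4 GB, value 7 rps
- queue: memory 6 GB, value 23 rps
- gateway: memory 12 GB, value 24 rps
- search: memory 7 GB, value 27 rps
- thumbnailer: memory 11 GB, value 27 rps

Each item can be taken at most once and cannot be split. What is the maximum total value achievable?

Check high-value combinations within 22 GB:
- recommender+search+thumbnailer: memory 4+7+11=22, value 7+27+27=61
- recommender+queue+search: memory 4+6+7=17, value 7+23+27=57
- recommender+queue+thumbnailer: memory 4+6+11=21, value 7+23+27=57
- cache+queue+search: memory 6+6+7=19, value 5+23+27=55
Best: 61 rps.

61 rps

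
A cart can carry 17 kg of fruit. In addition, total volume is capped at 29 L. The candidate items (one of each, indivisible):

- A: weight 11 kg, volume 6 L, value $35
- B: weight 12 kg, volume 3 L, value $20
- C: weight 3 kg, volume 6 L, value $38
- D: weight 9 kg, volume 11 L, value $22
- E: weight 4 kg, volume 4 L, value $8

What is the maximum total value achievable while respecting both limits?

Feasible sets respecting both limits:
- A+C: weight 14, volume 12, value 73
- C+D+E: weight 16, volume 21, value 68
- C+D: weight 12, volume 17, value 60
- B+C: weight 15, volume 9, value 58
Best: $73.

$73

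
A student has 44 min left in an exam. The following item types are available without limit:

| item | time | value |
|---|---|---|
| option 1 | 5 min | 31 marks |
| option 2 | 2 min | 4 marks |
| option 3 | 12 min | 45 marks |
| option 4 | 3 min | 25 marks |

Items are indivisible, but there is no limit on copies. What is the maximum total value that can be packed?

Best value-per-unit is option 4 at 25/3; filling with it alone gives 14×25 = 350.
Optimal mix: 1×option 1 + 13×option 4 → time 44, value 356.

356 marks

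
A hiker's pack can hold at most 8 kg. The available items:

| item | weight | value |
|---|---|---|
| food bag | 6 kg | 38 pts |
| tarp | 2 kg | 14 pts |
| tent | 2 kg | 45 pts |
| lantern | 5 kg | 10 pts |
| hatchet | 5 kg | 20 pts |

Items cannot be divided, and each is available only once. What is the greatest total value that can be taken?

83 pts

Check high-value combinations within 8 kg:
- food bag+tent: weight 6+2=8, value 38+45=83
- tent+hatchet: weight 2+5=7, value 45+20=65
- tarp+tent: weight 2+2=4, value 14+45=59
Best: 83 pts.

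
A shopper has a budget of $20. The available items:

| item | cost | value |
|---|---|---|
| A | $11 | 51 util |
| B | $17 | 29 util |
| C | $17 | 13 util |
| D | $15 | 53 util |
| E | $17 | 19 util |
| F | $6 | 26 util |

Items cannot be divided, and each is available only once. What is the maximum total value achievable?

77 util

Check high-value combinations within $20:
- A+F: cost 11+6=17, value 51+26=77
- D: cost 15, value 53
- A: cost 11, value 51
Best: 77 util.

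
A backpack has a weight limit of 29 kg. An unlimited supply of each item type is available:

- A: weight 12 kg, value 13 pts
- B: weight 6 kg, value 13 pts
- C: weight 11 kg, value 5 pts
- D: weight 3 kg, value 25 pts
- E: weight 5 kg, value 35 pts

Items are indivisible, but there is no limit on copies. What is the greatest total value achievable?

Best value-per-unit is D at 25/3; filling with it alone gives 9×25 = 225.
Optimal mix: 8×D + 1×E → weight 29, value 235.

235 pts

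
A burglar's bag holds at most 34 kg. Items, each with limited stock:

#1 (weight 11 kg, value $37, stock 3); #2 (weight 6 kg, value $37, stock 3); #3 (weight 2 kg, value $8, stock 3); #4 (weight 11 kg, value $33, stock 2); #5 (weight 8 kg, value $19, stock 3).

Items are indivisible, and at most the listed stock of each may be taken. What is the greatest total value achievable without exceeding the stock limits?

Best selections within weight 34 and stock limits:
- 1×#1 + 3×#2 + 2×#3: weight 33, value 164
- 3×#2 + 2×#3 + 1×#4: weight 33, value 160
Best: $164.

$164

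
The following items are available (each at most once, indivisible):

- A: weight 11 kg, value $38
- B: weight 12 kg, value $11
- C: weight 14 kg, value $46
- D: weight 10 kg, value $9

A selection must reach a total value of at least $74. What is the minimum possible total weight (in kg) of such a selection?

Subsets with value ≥ 74, sorted by total weight:
- A+C: weight 25, value 84
- A+C+D: weight 35, value 93
- A+B+C: weight 37, value 95
- A+B+C+D: weight 47, value 104
Minimum weight: 25 kg.

25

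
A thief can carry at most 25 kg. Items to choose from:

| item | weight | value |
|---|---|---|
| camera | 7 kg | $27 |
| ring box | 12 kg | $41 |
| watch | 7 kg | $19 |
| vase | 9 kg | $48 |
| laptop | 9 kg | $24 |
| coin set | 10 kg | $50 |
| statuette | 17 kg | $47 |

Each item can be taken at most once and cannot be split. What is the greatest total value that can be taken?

Check high-value combinations within 25 kg:
- camera+vase+laptop: weight 7+9+9=25, value 27+48+24=99
- vase+coin set: weight 9+10=19, value 48+50=98
- camera+watch+coin set: weight 7+7+10=24, value 27+19+50=96
Best: $99.

$99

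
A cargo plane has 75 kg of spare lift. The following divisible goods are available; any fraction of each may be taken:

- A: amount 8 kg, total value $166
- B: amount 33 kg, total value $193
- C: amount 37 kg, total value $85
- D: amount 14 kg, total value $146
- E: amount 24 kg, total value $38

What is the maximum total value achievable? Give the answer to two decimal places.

Take in order of value per unit:
- A (166/8 per unit): all 8 → value 166, running total 166.00
- D (146/14 per unit): all 14 → value 146, running total 312.00
- B (193/33 per unit): all 33 → value 193, running total 505.00
- C (85/37 per unit): 20 of 37 → value 20×85/37 = 45.9459, running total 550.95
Total 550.95.

550.95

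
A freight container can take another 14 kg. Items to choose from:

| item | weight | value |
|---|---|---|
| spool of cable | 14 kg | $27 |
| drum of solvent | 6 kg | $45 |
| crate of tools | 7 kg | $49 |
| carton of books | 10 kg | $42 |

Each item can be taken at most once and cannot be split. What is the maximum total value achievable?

Check high-value combinations within 14 kg:
- drum of solvent+crate of tools: weight 6+7=13, value 45+49=94
- crate of tools: weight 7, value 49
- drum of solvent: weight 6, value 45
- carton of books: weight 10, value 42
Best: $94.

$94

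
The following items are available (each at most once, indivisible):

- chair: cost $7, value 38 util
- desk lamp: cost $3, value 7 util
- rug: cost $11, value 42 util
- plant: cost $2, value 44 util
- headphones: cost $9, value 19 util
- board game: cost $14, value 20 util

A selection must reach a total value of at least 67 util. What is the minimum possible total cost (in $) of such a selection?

9

Subsets with value ≥ 67, sorted by total cost:
- chair+plant: cost 9, value 82
- chair+desk lamp+plant: cost 12, value 89
Minimum cost: 9 $.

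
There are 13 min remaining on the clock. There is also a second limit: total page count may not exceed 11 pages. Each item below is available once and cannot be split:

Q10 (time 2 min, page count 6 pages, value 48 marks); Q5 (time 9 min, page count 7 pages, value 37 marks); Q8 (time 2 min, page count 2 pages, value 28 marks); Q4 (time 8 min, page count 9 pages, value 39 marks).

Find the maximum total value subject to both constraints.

Feasible sets respecting both limits:
- Q10+Q8: time 4, page count 8, value 76
- Q8+Q4: time 10, page count 11, value 67
- Q5+Q8: time 11, page count 9, value 65
- Q10: time 2, page count 6, value 48
Best: 76 marks.

76 marks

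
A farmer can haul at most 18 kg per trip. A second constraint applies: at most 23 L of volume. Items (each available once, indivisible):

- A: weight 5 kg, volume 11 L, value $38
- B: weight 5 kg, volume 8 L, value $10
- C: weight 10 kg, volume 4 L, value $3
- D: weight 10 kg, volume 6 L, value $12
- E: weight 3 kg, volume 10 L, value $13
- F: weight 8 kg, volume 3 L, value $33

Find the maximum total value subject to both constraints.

$81

Feasible sets respecting both limits:
- A+B+F: weight 18, volume 22, value 81
- A+F: weight 13, volume 14, value 71
- B+E+F: weight 16, volume 21, value 56
- A+E: weight 8, volume 21, value 51
Best: $81.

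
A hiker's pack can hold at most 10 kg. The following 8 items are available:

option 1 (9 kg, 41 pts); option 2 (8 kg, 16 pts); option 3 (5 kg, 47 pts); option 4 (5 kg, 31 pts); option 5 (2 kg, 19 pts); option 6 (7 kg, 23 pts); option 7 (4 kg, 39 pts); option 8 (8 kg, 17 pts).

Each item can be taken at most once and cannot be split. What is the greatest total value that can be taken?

Check high-value combinations within 10 kg:
- option 3+option 7: weight 5+4=9, value 47+39=86
- option 3+option 4: weight 5+5=10, value 47+31=78
- option 4+option 7: weight 5+4=9, value 31+39=70
Best: 86 pts.

86 pts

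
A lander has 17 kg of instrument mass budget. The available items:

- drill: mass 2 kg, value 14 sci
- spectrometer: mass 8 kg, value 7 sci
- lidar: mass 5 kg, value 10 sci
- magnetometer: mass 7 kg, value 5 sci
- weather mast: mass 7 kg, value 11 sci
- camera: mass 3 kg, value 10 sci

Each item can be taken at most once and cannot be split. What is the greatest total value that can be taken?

This is a 0/1 knapsack; check combinations near the capacity.
- drill+lidar+weather mast+camera: mass 2+5+7+3=17, value 14+10+11+10=45
- drill+lidar+magnetometer+camera: mass 2+5+7+3=17, value 14+10+5+10=39
- drill+weather mast+camera: mass 2+7+3=12, value 14+11+10=35
- drill+lidar+weather mast: mass 2+5+7=14, value 14+10+11=35
Best: 45 sci.

45 sci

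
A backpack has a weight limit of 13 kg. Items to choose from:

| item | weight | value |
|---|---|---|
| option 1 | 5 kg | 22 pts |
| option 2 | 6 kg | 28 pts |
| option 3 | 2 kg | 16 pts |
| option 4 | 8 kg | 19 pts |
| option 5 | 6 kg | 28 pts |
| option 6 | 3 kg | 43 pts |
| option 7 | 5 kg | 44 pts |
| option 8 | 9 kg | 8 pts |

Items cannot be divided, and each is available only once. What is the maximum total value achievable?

Check high-value combinations within 13 kg:
- option 1+option 6+option 7: weight 5+3+5=13, value 22+43+44=109
- option 3+option 6+option 7: weight 2+3+5=10, value 16+43+44=103
- option 2+option 3+option 7: weight 6+2+5=13, value 28+16+44=88
- option 3+option 5+option 7: weight 2+6+5=13, value 16+28+44=88
- option 6+option 7: weight 3+5=8, value 43+44=87
Best: 109 pts.

109 pts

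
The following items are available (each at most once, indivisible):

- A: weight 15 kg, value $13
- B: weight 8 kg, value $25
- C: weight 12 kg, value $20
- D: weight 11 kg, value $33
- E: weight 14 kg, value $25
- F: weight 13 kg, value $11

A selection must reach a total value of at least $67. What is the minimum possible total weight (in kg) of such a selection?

31

Subsets with value ≥ 67, sorted by total weight:
- B+C+D: weight 31, value 78
- B+D+F: weight 32, value 69
- B+D+E: weight 33, value 83
Minimum weight: 31 kg.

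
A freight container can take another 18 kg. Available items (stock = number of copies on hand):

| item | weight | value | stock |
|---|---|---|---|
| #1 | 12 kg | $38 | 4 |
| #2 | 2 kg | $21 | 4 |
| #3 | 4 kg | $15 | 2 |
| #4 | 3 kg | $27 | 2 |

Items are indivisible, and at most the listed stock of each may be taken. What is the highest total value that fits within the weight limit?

$153

Top feasible selections:
- 4×#2 + 1×#3 + 2×#4: weight 18, value 153
- 4×#2 + 2×#4: weight 14, value 138
- 3×#2 + 1×#3 + 2×#4: weight 16, value 132
Best: $153.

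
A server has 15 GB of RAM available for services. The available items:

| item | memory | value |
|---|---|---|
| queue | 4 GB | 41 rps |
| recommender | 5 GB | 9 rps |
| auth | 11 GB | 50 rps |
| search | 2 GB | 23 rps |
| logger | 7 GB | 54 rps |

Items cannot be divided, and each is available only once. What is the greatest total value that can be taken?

118 rps

Check high-value combinations within 15 GB:
- queue+search+logger: memory 4+2+7=13, value 41+23+54=118
- queue+logger: memory 4+7=11, value 41+54=95
- queue+auth: memory 4+11=15, value 41+50=91
- recommender+search+logger: memory 5+2+7=14, value 9+23+54=86
Best: 118 rps.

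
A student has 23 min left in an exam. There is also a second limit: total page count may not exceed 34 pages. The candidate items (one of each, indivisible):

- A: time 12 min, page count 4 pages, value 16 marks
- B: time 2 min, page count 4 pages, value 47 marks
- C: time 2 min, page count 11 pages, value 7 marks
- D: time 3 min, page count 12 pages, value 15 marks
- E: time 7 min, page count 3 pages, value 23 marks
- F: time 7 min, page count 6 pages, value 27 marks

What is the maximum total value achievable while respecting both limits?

Feasible sets respecting both limits:
- B+D+E+F: time 19, page count 25, value 112
- B+C+E+F: time 18, page count 24, value 104
- A+B+C+F: time 23, page count 25, value 97
Best: 112 marks.

112 marks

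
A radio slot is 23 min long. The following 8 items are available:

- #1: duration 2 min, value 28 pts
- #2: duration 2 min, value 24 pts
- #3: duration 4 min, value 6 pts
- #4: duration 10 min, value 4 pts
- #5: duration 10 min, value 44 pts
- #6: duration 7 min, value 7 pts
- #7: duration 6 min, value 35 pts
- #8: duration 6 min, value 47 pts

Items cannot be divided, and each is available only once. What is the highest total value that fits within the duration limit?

Check high-value combinations within 23 min:
- #1+#2+#5+#8: duration 2+2+10+6=20, value 28+24+44+47=143
- #1+#2+#6+#7+#8: duration 2+2+7+6+6=23, value 28+24+7+35+47=141
- #1+#2+#3+#7+#8: duration 2+2+4+6+6=20, value 28+24+6+35+47=140
- #1+#2+#7+#8: duration 2+2+6+6=16, value 28+24+35+47=134
- #1+#2+#5+#7: duration 2+2+10+6=20, value 28+24+44+35=131
Best: 143 pts.

143 pts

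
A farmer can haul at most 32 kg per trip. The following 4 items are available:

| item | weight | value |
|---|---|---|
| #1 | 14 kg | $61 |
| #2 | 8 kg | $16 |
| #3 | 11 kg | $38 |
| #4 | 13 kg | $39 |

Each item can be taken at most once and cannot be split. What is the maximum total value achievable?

Check high-value combinations within 32 kg:
- #1+#4: weight 14+13=27, value 61+39=100
- #1+#3: weight 14+11=25, value 61+38=99
- #2+#3+#4: weight 8+11+13=32, value 16+38+39=93
- #1+#2: weight 14+8=22, value 61+16=77
- #3+#4: weight 11+13=24, value 38+39=77
Best: $100.

$100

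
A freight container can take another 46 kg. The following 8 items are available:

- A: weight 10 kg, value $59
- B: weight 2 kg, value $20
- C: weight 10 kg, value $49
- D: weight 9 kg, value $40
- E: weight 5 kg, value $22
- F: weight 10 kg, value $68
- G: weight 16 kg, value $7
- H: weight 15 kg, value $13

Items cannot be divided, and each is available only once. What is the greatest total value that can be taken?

This is a 0/1 knapsack; check combinations near the capacity.
- A+B+C+D+E+F: weight 10+2+10+9+5+10=46, value 59+20+49+40+22+68=258
- A+C+D+E+F: weight 10+10+9+5+10=44, value 59+49+40+22+68=238
- A+B+C+D+F: weight 10+2+10+9+10=41, value 59+20+49+40+68=236
- A+B+C+E+F: weight 10+2+10+5+10=37, value 59+20+49+22+68=218
Best: $258.

$258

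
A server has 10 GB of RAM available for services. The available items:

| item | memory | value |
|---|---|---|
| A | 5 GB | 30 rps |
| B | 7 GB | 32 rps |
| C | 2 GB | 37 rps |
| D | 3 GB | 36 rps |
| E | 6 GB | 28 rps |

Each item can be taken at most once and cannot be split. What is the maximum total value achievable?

103 rps

This is a 0/1 knapsack; check combinations near the capacity.
- A+C+D: memory 5+2+3=10, value 30+37+36=103
- C+D: memory 2+3=5, value 37+36=73
- B+C: memory 7+2=9, value 32+37=69
- B+D: memory 7+3=10, value 32+36=68
Best: 103 rps.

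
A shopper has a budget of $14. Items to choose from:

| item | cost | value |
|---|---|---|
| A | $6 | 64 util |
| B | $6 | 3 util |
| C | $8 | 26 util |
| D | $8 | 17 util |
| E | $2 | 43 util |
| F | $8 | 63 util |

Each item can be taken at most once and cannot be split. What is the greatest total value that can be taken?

Check high-value combinations within $14:
- A+F: cost 6+8=14, value 64+63=127
- A+B+E: cost 6+6+2=14, value 64+3+43=110
- A+E: cost 6+2=8, value 64+43=107
- E+F: cost 2+8=10, value 43+63=106
- A+C: cost 6+8=14, value 64+26=90
Best: 127 util.

127 util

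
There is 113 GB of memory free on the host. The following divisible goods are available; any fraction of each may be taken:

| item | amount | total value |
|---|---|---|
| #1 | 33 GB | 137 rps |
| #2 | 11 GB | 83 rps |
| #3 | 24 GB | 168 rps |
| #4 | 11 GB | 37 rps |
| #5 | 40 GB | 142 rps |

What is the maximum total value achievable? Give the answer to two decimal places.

Take in order of value per unit:
- #2 (83/11 per unit): all 11 → value 83, running total 83.00
- #3 (168/24 per unit): all 24 → value 168, running total 251.00
- #1 (137/33 per unit): all 33 → value 137, running total 388.00
- #5 (142/40 per unit): all 40 → value 142, running total 530.00
- #4 (37/11 per unit): 5 of 11 → value 5×37/11 = 16.8182, running total 546.82
Total 546.82.

546.82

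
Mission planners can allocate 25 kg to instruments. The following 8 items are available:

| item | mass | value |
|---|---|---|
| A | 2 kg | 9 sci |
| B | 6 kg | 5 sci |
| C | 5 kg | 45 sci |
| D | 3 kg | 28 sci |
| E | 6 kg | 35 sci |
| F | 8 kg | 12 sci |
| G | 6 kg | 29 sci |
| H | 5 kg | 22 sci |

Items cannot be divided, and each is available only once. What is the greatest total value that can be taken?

This is a 0/1 knapsack; check combinations near the capacity.
- C+D+E+G+H: mass 5+3+6+6+5=25, value 45+28+35+29+22=159
- A+C+D+E+G: mass 2+5+3+6+6=22, value 9+45+28+35+29=146
- A+C+E+G+H: mass 2+5+6+6+5=24, value 9+45+35+29+22=140
Best: 159 sci.

159 sci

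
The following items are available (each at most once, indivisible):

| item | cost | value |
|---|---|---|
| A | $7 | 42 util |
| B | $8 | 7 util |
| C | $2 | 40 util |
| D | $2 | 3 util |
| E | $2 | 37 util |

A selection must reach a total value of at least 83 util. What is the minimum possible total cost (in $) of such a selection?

11

Subsets with value ≥ 83, sorted by total cost:
- A+C+E: cost 11, value 119
- A+C+D: cost 11, value 85
- B+C+E: cost 12, value 84
- A+C+D+E: cost 13, value 122
Minimum cost: 11 $.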